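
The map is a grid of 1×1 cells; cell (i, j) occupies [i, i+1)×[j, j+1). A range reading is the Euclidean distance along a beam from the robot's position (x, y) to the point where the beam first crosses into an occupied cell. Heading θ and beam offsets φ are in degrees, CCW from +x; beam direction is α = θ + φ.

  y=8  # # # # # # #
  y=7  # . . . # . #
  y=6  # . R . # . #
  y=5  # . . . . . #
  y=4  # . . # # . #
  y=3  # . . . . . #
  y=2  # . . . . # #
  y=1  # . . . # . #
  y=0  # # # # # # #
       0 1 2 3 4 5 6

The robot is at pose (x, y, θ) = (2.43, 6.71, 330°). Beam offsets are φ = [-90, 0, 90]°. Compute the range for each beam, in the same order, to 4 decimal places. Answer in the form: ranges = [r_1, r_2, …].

beam 1: φ=-90°, α=240°
  direction (-0.5000, -0.8660); cell (2,6); t to first gridline: x 0.8600, y 0.8198 (then +2.0000 / +1.1547)
    (2,5) via y @ 0.8198
    (1,5) via x @ 0.8600
    (1,4) via y @ 1.9745
    (0,4) via x @ 2.8600  # hit
  → r_1 = 2.8600
beam 2: φ=0°, α=330°
  direction (0.8660, -0.5000); cell (2,6); t to first gridline: x 0.6582, y 1.4200 (then +1.1547 / +2.0000)
    (3,6) via x @ 0.6582
    (3,5) via y @ 1.4200
    (4,5) via x @ 1.8129
    (5,5) via x @ 2.9676
    (5,4) via y @ 3.4200
    (6,4) via x @ 4.1223  # hit
  → r_2 = 4.1223
beam 3: φ=90°, α=60°
  direction (0.5000, 0.8660); cell (2,6); t to first gridline: x 1.1400, y 0.3349 (then +2.0000 / +1.1547)
    (2,7) via y @ 0.3349
    (3,7) via x @ 1.1400
    (3,8) via y @ 1.4896  # hit
  → r_3 = 1.4896

ranges = [2.8600, 4.1223, 1.4896]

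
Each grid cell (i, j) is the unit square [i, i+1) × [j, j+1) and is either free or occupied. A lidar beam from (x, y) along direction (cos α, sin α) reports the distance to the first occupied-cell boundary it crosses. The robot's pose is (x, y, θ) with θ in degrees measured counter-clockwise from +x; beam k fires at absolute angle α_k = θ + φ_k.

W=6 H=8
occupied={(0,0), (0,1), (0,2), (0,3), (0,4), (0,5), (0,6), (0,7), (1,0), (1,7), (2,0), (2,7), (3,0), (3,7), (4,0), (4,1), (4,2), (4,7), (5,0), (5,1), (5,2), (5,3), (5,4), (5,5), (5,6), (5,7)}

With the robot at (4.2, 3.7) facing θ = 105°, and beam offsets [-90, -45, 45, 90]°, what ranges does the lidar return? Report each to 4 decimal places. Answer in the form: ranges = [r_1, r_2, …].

beam 1: φ=-90°, α=15°
  direction (0.9659, 0.2588); cell (4,3); t to first gridline: x 0.8282, y 1.1591 (then +1.0353 / +3.8637)
    (5,3) via x @ 0.8282  # hit
  → r_1 = 0.8282
beam 2: φ=-45°, α=60°
  direction (0.5000, 0.8660); cell (4,3); t to first gridline: x 1.6000, y 0.3464 (then +2.0000 / +1.1547)
    (4,4) via y @ 0.3464
    (4,5) via y @ 1.5011
    (5,5) via x @ 1.6000  # hit
  → r_2 = 1.6000
beam 3: φ=45°, α=150°
  direction (-0.8660, 0.5000); cell (4,3); t to first gridline: x 0.2309, y 0.6000 (then +1.1547 / +2.0000)
    (3,3) via x @ 0.2309
    (3,4) via y @ 0.6000
    (2,4) via x @ 1.3856
    (1,4) via x @ 2.5403
    (1,5) via y @ 2.6000
    (0,5) via x @ 3.6950  # hit
  → r_3 = 3.6950
beam 4: φ=90°, α=195°
  direction (-0.9659, -0.2588); cell (4,3); t to first gridline: x 0.2071, y 2.7046 (then +1.0353 / +3.8637)
    (3,3) via x @ 0.2071
    (2,3) via x @ 1.2423
    (1,3) via x @ 2.2776
    (1,2) via y @ 2.7046
    (0,2) via x @ 3.3129  # hit
  → r_4 = 3.3129

ranges = [0.8282, 1.6000, 3.6950, 3.3129]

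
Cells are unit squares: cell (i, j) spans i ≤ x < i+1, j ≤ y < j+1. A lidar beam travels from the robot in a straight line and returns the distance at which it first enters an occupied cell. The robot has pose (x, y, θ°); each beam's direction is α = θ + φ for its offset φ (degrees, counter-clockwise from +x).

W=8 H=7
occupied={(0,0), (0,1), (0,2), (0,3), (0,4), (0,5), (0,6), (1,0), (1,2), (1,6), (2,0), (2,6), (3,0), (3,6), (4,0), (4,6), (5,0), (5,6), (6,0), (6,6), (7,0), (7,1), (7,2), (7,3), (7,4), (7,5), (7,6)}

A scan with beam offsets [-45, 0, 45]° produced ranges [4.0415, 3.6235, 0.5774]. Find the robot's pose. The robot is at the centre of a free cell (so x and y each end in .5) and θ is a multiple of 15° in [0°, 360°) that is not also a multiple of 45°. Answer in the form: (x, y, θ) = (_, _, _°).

The pose lattice has 29·16 = 464 candidates. Test each by forward raycasting.
  (4.5, 2.5, 60°): beam 1 = 2.5882 ≠ 4.0415 ✗
  (4.5, 2.5, 330°): beam 1 = 1.5529 ≠ 4.0415 ✗
  (3.5, 3.5, 240°): beam 1 = 1.9319 ≠ 4.0415 ✗
  (6.5, 5.5, 150°): beam 1 = 0.5176 ≠ 4.0415 ✗
  (1.5, 1.5, 195°): beam 1 = 0.5774 ≠ 4.0415 ✗
  …
  (2.5, 2.5, 105°): r_1=4.0415, r_2=3.6235, r_3=0.5774 — all match ✓
Only this pose fits every beam.

(x, y, θ) = (2.5, 2.5, 105°)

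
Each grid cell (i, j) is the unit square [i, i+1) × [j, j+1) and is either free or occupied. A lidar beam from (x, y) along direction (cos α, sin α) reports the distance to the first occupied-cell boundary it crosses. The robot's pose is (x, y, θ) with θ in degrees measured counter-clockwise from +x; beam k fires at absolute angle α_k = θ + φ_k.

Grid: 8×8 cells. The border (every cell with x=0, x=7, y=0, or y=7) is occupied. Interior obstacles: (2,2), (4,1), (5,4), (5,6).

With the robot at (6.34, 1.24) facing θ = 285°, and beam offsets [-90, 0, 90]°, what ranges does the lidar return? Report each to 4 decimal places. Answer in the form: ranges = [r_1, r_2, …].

ranges = [0.9273, 0.2485, 0.6833]

beam 1: φ=-90°, α=195°
  d=(-0.9659,-0.2588)  start (6,1)  tX=0.3520 tY=0.9273  stride 1/|dx|=1.0353 1/|dy|=3.8637
    cross x-line → (5,1), t=0.3520
    cross y-line → (5,0), t=0.9273 (wall)
  → r_1 = 0.9273
beam 2: φ=0°, α=285°
  d=(0.2588,-0.9659)  start (6,1)  tX=2.5500 tY=0.2485  stride 1/|dx|=3.8637 1/|dy|=1.0353
    cross y-line → (6,0), t=0.2485 (wall)
  → r_2 = 0.2485
beam 3: φ=90°, α=15°
  d=(0.9659,0.2588)  start (6,1)  tX=0.6833 tY=2.9364  stride 1/|dx|=1.0353 1/|dy|=3.8637
    cross x-line → (7,1), t=0.6833 (wall)
  → r_3 = 0.6833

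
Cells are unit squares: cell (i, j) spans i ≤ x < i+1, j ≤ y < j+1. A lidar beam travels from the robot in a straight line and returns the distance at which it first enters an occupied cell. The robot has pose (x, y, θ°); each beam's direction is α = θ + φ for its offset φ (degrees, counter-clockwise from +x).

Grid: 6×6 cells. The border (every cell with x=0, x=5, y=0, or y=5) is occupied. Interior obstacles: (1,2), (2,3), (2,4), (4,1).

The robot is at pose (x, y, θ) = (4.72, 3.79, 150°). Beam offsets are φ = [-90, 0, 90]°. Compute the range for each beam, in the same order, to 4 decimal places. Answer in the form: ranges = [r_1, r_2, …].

beam 1: φ=-90°, α=60°
  dir = (cos 60°, sin 60°) = (0.5000, 0.8660); from cell (4,3)
  next x-line at t=0.5600, next y-line at t=0.2425; Δt_x=2.0000, Δt_y=1.1547
    y: enter (4,4) at t=0.2425
    x: enter (5,4) at t=0.5600 ← occupied
  → r_1 = 0.5600
beam 2: φ=0°, α=150°
  dir = (cos 150°, sin 150°) = (-0.8660, 0.5000); from cell (4,3)
  next x-line at t=0.8314, next y-line at t=0.4200; Δt_x=1.1547, Δt_y=2.0000
    y: enter (4,4) at t=0.4200
    x: enter (3,4) at t=0.8314
    x: enter (2,4) at t=1.9861 ← occupied
  → r_2 = 1.9861
beam 3: φ=90°, α=240°
  dir = (cos 240°, sin 240°) = (-0.5000, -0.8660); from cell (4,3)
  next x-line at t=1.4400, next y-line at t=0.9122; Δt_x=2.0000, Δt_y=1.1547
    y: enter (4,2) at t=0.9122
    x: enter (3,2) at t=1.4400
    y: enter (3,1) at t=2.0669
    y: enter (3,0) at t=3.2216 ← occupied
  → r_3 = 3.2216

ranges = [0.5600, 1.9861, 3.2216]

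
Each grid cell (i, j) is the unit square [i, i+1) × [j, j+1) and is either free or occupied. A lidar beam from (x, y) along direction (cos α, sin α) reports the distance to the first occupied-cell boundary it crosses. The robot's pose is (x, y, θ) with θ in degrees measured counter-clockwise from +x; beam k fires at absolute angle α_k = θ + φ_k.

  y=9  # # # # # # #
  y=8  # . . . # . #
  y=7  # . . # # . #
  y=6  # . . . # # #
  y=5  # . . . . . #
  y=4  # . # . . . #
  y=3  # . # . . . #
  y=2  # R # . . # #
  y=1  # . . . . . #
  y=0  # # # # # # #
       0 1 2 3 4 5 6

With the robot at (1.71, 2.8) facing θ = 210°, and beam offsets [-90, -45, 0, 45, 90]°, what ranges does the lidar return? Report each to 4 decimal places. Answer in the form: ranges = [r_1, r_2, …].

ranges = [1.4200, 0.7350, 0.8198, 1.8635, 0.5800]

beam 1: φ=-90°, α=120°
  direction (-0.5000, 0.8660); cell (1,2); t to first gridline: x 1.4200, y 0.2309 (then +2.0000 / +1.1547)
    (1,3) via y @ 0.2309
    (1,4) via y @ 1.3856
    (0,4) via x @ 1.4200  # hit
  → r_1 = 1.4200
beam 2: φ=-45°, α=165°
  direction (-0.9659, 0.2588); cell (1,2); t to first gridline: x 0.7350, y 0.7727 (then +1.0353 / +3.8637)
    (0,2) via x @ 0.7350  # hit
  → r_2 = 0.7350
beam 3: φ=0°, α=210°
  direction (-0.8660, -0.5000); cell (1,2); t to first gridline: x 0.8198, y 1.6000 (then +1.1547 / +2.0000)
    (0,2) via x @ 0.8198  # hit
  → r_3 = 0.8198
beam 4: φ=45°, α=255°
  direction (-0.2588, -0.9659); cell (1,2); t to first gridline: x 2.7432, y 0.8282 (then +3.8637 / +1.0353)
    (1,1) via y @ 0.8282
    (1,0) via y @ 1.8635  # hit
  → r_4 = 1.8635
beam 5: φ=90°, α=300°
  direction (0.5000, -0.8660); cell (1,2); t to first gridline: x 0.5800, y 0.9238 (then +2.0000 / +1.1547)
    (2,2) via x @ 0.5800  # hit
  → r_5 = 0.5800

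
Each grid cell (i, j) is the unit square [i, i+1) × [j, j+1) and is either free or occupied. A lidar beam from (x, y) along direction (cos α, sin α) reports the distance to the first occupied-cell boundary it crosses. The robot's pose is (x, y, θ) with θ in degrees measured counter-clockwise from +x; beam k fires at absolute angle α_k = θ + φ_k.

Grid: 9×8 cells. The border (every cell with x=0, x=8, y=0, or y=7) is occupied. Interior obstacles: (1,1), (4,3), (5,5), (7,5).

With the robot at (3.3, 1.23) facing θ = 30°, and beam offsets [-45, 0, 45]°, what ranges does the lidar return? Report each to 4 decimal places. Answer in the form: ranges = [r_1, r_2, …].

ranges = [0.8887, 5.4271, 2.7046]

beam 1: φ=-45°, α=345°
  direction (0.9659, -0.2588); cell (3,1); t to first gridline: x 0.7247, y 0.8887 (then +1.0353 / +3.8637)
    (4,1) via x @ 0.7247
    (4,0) via y @ 0.8887  # hit
  → r_1 = 0.8887
beam 2: φ=0°, α=30°
  direction (0.8660, 0.5000); cell (3,1); t to first gridline: x 0.8083, y 1.5400 (then +1.1547 / +2.0000)
    (4,1) via x @ 0.8083
    (4,2) via y @ 1.5400
    (5,2) via x @ 1.9630
    (6,2) via x @ 3.1177
    (6,3) via y @ 3.5400
    (7,3) via x @ 4.2724
    (8,3) via x @ 5.4271  # hit
  → r_2 = 5.4271
beam 3: φ=45°, α=75°
  direction (0.2588, 0.9659); cell (3,1); t to first gridline: x 2.7046, y 0.7972 (then +3.8637 / +1.0353)
    (3,2) via y @ 0.7972
    (3,3) via y @ 1.8324
    (4,3) via x @ 2.7046  # hit
  → r_3 = 2.7046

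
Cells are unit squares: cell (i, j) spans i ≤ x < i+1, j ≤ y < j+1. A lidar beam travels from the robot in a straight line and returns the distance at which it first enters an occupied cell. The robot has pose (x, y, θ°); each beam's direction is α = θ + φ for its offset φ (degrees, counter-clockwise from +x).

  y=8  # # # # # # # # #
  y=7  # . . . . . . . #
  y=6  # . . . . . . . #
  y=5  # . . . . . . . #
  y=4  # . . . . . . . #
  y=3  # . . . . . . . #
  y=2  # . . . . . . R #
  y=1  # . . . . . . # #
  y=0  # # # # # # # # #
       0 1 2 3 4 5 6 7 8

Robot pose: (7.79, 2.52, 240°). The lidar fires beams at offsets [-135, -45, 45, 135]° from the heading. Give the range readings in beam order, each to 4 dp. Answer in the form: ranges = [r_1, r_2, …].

ranges = [5.6733, 5.8728, 0.5383, 0.2174]

beam 1: φ=-135°, α=105°
  d=(-0.2588,0.9659)  start (7,2)  tX=3.0523 tY=0.4969  stride 1/|dx|=3.8637 1/|dy|=1.0353
    cross y-line → (7,3), t=0.4969
    cross y-line → (7,4), t=1.5322
    cross y-line → (7,5), t=2.5675
    cross x-line → (6,5), t=3.0523
    cross y-line → (6,6), t=3.6028
    cross y-line → (6,7), t=4.6380
    cross y-line → (6,8), t=5.6733 (wall)
  → r_1 = 5.6733
beam 2: φ=-45°, α=195°
  d=(-0.9659,-0.2588)  start (7,2)  tX=0.8179 tY=2.0091  stride 1/|dx|=1.0353 1/|dy|=3.8637
    cross x-line → (6,2), t=0.8179
    cross x-line → (5,2), t=1.8531
    cross y-line → (5,1), t=2.0091
    cross x-line → (4,1), t=2.8884
    cross x-line → (3,1), t=3.9237
    cross x-line → (2,1), t=4.9590
    cross y-line → (2,0), t=5.8728 (wall)
  → r_2 = 5.8728
beam 3: φ=45°, α=285°
  d=(0.2588,-0.9659)  start (7,2)  tX=0.8114 tY=0.5383  stride 1/|dx|=3.8637 1/|dy|=1.0353
    cross y-line → (7,1), t=0.5383 (wall)
  → r_3 = 0.5383
beam 4: φ=135°, α=15°
  d=(0.9659,0.2588)  start (7,2)  tX=0.2174 tY=1.8546  stride 1/|dx|=1.0353 1/|dy|=3.8637
    cross x-line → (8,2), t=0.2174 (wall)
  → r_4 = 0.2174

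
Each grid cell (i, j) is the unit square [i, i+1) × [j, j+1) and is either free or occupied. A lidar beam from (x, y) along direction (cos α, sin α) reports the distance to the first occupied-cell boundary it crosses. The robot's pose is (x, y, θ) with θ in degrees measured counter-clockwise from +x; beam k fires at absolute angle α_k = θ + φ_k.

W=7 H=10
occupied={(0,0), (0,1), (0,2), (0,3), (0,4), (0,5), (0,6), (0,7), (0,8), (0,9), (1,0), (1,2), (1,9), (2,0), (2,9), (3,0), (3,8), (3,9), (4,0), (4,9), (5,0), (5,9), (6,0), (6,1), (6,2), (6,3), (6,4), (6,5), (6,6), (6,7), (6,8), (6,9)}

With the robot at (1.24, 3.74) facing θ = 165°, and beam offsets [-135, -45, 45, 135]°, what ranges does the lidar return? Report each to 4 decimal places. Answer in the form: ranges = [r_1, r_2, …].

ranges = [5.4964, 0.4800, 0.2771, 0.8545]

beam 1: φ=-135°, α=30°
  direction (0.8660, 0.5000); cell (1,3); t to first gridline: x 0.8776, y 0.5200 (then +1.1547 / +2.0000)
    (1,4) via y @ 0.5200
    (2,4) via x @ 0.8776
    (3,4) via x @ 2.0323
    (3,5) via y @ 2.5200
    (4,5) via x @ 3.1870
    (5,5) via x @ 4.3417
    (5,6) via y @ 4.5200
    (6,6) via x @ 5.4964  # hit
  → r_1 = 5.4964
beam 2: φ=-45°, α=120°
  direction (-0.5000, 0.8660); cell (1,3); t to first gridline: x 0.4800, y 0.3002 (then +2.0000 / +1.1547)
    (1,4) via y @ 0.3002
    (0,4) via x @ 0.4800  # hit
  → r_2 = 0.4800
beam 3: φ=45°, α=210°
  direction (-0.8660, -0.5000); cell (1,3); t to first gridline: x 0.2771, y 1.4800 (then +1.1547 / +2.0000)
    (0,3) via x @ 0.2771  # hit
  → r_3 = 0.2771
beam 4: φ=135°, α=300°
  direction (0.5000, -0.8660); cell (1,3); t to first gridline: x 1.5200, y 0.8545 (then +2.0000 / +1.1547)
    (1,2) via y @ 0.8545  # hit
  → r_4 = 0.8545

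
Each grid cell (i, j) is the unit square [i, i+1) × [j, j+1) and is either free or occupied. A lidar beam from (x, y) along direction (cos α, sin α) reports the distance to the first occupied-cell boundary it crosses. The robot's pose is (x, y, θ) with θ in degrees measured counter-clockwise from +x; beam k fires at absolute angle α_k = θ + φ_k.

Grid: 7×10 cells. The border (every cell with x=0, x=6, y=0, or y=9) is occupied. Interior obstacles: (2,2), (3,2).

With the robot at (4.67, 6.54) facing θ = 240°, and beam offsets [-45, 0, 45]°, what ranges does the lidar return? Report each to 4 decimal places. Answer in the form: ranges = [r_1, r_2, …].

beam 1: φ=-45°, α=195°
  d=(-0.9659,-0.2588)  start (4,6)  tX=0.6936 tY=2.0864  stride 1/|dx|=1.0353 1/|dy|=3.8637
    cross x-line → (3,6), t=0.6936
    cross x-line → (2,6), t=1.7289
    cross y-line → (2,5), t=2.0864
    cross x-line → (1,5), t=2.7642
    cross x-line → (0,5), t=3.7995 (wall)
  → r_1 = 3.7995
beam 2: φ=0°, α=240°
  d=(-0.5000,-0.8660)  start (4,6)  tX=1.3400 tY=0.6235  stride 1/|dx|=2.0000 1/|dy|=1.1547
    cross y-line → (4,5), t=0.6235
    cross x-line → (3,5), t=1.3400
    cross y-line → (3,4), t=1.7782
    cross y-line → (3,3), t=2.9329
    cross x-line → (2,3), t=3.3400
    cross y-line → (2,2), t=4.0876 (wall)
  → r_2 = 4.0876
beam 3: φ=45°, α=285°
  d=(0.2588,-0.9659)  start (4,6)  tX=1.2750 tY=0.5590  stride 1/|dx|=3.8637 1/|dy|=1.0353
    cross y-line → (4,5), t=0.5590
    cross x-line → (5,5), t=1.2750
    cross y-line → (5,4), t=1.5943
    cross y-line → (5,3), t=2.6296
    cross y-line → (5,2), t=3.6649
    cross y-line → (5,1), t=4.7002
    cross x-line → (6,1), t=5.1387 (wall)
  → r_3 = 5.1387

ranges = [3.7995, 4.0876, 5.1387]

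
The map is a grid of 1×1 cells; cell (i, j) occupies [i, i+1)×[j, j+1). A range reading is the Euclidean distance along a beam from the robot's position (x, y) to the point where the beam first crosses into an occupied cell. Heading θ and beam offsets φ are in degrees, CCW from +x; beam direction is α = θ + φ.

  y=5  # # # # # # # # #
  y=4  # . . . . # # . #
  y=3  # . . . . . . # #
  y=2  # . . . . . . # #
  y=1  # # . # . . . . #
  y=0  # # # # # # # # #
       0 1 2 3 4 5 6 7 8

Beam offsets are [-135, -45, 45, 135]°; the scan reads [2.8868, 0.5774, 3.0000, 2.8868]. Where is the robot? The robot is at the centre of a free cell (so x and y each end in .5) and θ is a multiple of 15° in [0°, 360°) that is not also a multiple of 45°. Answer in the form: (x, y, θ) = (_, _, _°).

(x, y, θ) = (3.5, 2.5, 285°)

The pose lattice has 22·16 = 352 candidates. Test each by forward raycasting.
  (2.5, 1.5, 75°): beam 1 = 0.5774 ≠ 2.8868 ✗
  (3.5, 3.5, 195°): beam 1 = 1.7321 ≠ 2.8868 ✗
  (6.5, 2.5, 105°): beam 1 = 0.5774 ≠ 2.8868 ✗
  …
  (3.5, 2.5, 285°): r_1=2.8868, r_2=0.5774, r_3=3.0000, r_4=2.8868 — all match ✓
Only this pose fits every beam.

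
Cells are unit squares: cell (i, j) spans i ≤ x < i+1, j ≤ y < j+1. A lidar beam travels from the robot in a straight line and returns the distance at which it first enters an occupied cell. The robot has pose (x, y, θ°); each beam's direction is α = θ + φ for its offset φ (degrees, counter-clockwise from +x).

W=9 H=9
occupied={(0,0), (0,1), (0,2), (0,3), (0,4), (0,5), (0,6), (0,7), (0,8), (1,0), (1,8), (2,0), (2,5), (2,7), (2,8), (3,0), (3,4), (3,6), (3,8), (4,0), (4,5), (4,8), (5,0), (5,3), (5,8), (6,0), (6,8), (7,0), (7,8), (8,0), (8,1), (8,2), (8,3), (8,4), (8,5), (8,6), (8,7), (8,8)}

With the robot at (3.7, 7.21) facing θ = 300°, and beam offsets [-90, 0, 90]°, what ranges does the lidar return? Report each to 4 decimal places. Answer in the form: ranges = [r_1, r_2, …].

ranges = [0.4200, 0.2425, 1.5800]

beam 1: φ=-90°, α=210°
  dir = (cos 210°, sin 210°) = (-0.8660, -0.5000); from cell (3,7)
  next x-line at t=0.8083, next y-line at t=0.4200; Δt_x=1.1547, Δt_y=2.0000
    y: enter (3,6) at t=0.4200 ← occupied
  → r_1 = 0.4200
beam 2: φ=0°, α=300°
  dir = (cos 300°, sin 300°) = (0.5000, -0.8660); from cell (3,7)
  next x-line at t=0.6000, next y-line at t=0.2425; Δt_x=2.0000, Δt_y=1.1547
    y: enter (3,6) at t=0.2425 ← occupied
  → r_2 = 0.2425
beam 3: φ=90°, α=30°
  dir = (cos 30°, sin 30°) = (0.8660, 0.5000); from cell (3,7)
  next x-line at t=0.3464, next y-line at t=1.5800; Δt_x=1.1547, Δt_y=2.0000
    x: enter (4,7) at t=0.3464
    x: enter (5,7) at t=1.5011
    y: enter (5,8) at t=1.5800 ← occupied
  → r_3 = 1.5800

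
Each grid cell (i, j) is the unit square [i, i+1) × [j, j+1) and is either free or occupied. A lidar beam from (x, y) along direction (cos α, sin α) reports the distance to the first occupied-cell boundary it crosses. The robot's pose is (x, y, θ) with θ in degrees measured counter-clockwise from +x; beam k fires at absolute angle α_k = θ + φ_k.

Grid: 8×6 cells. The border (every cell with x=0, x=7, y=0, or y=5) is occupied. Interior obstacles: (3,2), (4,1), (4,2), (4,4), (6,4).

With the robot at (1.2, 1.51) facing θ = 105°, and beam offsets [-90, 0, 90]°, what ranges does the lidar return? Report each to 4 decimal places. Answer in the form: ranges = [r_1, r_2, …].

beam 1: φ=-90°, α=15°
  direction (0.9659, 0.2588); cell (1,1); t to first gridline: x 0.8282, y 1.8932 (then +1.0353 / +3.8637)
    (2,1) via x @ 0.8282
    (3,1) via x @ 1.8635
    (3,2) via y @ 1.8932  # hit
  → r_1 = 1.8932
beam 2: φ=0°, α=105°
  direction (-0.2588, 0.9659); cell (1,1); t to first gridline: x 0.7727, y 0.5073 (then +3.8637 / +1.0353)
    (1,2) via y @ 0.5073
    (0,2) via x @ 0.7727  # hit
  → r_2 = 0.7727
beam 3: φ=90°, α=195°
  direction (-0.9659, -0.2588); cell (1,1); t to first gridline: x 0.2071, y 1.9705 (then +1.0353 / +3.8637)
    (0,1) via x @ 0.2071  # hit
  → r_3 = 0.2071

ranges = [1.8932, 0.7727, 0.2071]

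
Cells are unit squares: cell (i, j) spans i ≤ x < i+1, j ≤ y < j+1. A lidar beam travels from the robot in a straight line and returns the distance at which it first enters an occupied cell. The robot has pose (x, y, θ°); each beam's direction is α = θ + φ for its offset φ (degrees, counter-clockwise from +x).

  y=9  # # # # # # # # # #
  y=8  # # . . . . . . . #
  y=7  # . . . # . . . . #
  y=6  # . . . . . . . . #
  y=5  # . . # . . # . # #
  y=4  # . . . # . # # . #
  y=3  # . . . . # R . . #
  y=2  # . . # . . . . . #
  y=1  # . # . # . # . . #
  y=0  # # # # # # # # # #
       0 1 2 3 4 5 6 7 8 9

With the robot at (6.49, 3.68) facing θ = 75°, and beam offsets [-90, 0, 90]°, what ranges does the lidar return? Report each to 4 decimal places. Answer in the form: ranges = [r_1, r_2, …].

ranges = [2.5985, 0.3313, 0.5073]

beam 1: φ=-90°, α=345°
  d=(0.9659,-0.2588)  start (6,3)  tX=0.5280 tY=2.6273  stride 1/|dx|=1.0353 1/|dy|=3.8637
    cross x-line → (7,3), t=0.5280
    cross x-line → (8,3), t=1.5633
    cross x-line → (9,3), t=2.5985 (wall)
  → r_1 = 2.5985
beam 2: φ=0°, α=75°
  d=(0.2588,0.9659)  start (6,3)  tX=1.9705 tY=0.3313  stride 1/|dx|=3.8637 1/|dy|=1.0353
    cross y-line → (6,4), t=0.3313 (wall)
  → r_2 = 0.3313
beam 3: φ=90°, α=165°
  d=(-0.9659,0.2588)  start (6,3)  tX=0.5073 tY=1.2364  stride 1/|dx|=1.0353 1/|dy|=3.8637
    cross x-line → (5,3), t=0.5073 (wall)
  → r_3 = 0.5073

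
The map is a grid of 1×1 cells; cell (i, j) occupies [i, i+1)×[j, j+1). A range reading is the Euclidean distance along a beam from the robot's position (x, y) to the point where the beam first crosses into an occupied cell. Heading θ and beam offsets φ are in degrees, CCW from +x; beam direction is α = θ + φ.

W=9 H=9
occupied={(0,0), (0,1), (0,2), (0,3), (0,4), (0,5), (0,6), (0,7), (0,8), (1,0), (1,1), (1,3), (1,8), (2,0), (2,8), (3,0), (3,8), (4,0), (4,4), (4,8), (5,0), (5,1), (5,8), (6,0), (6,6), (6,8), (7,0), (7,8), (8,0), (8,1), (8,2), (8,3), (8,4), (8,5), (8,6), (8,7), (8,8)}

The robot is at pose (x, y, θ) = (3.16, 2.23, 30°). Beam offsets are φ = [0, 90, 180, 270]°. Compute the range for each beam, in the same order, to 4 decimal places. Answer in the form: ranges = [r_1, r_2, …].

ranges = [5.5888, 4.3200, 1.3395, 1.4203]

beam 1: φ=0°, α=30°
  direction (0.8660, 0.5000); cell (3,2); t to first gridline: x 0.9699, y 1.5400 (then +1.1547 / +2.0000)
    (4,2) via x @ 0.9699
    (4,3) via y @ 1.5400
    (5,3) via x @ 2.1246
    (6,3) via x @ 3.2793
    (6,4) via y @ 3.5400
    (7,4) via x @ 4.4341
    (7,5) via y @ 5.5400
    (8,5) via x @ 5.5888  # hit
  → r_1 = 5.5888
beam 2: φ=90°, α=120°
  direction (-0.5000, 0.8660); cell (3,2); t to first gridline: x 0.3200, y 0.8891 (then +2.0000 / +1.1547)
    (2,2) via x @ 0.3200
    (2,3) via y @ 0.8891
    (2,4) via y @ 2.0438
    (1,4) via x @ 2.3200
    (1,5) via y @ 3.1985
    (0,5) via x @ 4.3200  # hit
  → r_2 = 4.3200
beam 3: φ=180°, α=210°
  direction (-0.8660, -0.5000); cell (3,2); t to first gridline: x 0.1848, y 0.4600 (then +1.1547 / +2.0000)
    (2,2) via x @ 0.1848
    (2,1) via y @ 0.4600
    (1,1) via x @ 1.3395  # hit
  → r_3 = 1.3395
beam 4: φ=270°, α=300°
  direction (0.5000, -0.8660); cell (3,2); t to first gridline: x 1.6800, y 0.2656 (then +2.0000 / +1.1547)
    (3,1) via y @ 0.2656
    (3,0) via y @ 1.4203  # hit
  → r_4 = 1.4203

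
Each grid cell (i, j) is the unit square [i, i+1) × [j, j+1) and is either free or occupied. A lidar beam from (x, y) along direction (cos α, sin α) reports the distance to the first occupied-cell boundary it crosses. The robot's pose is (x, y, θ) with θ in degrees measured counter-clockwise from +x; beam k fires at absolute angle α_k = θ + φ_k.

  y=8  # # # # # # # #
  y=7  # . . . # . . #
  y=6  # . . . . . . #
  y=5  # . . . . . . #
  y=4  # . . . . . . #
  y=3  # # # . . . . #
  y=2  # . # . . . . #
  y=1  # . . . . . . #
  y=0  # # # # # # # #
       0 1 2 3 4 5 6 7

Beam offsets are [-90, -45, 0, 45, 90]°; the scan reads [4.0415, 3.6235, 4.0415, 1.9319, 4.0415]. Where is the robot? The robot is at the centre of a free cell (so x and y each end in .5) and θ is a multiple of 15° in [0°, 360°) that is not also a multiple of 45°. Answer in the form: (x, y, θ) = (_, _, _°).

(x, y, θ) = (4.5, 4.5, 150°)

The pose lattice has 38·16 = 608 candidates. Test each by forward raycasting.
  (2.5, 1.5, 30°): beam 1 = 0.5774 ≠ 4.0415 ✗
  (1.5, 2.5, 345°): beam 1 = 1.5529 ≠ 4.0415 ✗
  (4.5, 2.5, 105°): beam 1 = 2.5882 ≠ 4.0415 ✗
  (6.5, 3.5, 210°): beam 2 = 5.6940 ≠ 3.6235 ✗
  (4.5, 5.5, 120°): beam 1 = 2.8868 ≠ 4.0415 ✗
  …
  (4.5, 4.5, 150°): r_1=4.0415, r_2=3.6235, r_3=4.0415, r_4=1.9319, r_5=4.0415 — all match ✓
Only this pose fits every beam.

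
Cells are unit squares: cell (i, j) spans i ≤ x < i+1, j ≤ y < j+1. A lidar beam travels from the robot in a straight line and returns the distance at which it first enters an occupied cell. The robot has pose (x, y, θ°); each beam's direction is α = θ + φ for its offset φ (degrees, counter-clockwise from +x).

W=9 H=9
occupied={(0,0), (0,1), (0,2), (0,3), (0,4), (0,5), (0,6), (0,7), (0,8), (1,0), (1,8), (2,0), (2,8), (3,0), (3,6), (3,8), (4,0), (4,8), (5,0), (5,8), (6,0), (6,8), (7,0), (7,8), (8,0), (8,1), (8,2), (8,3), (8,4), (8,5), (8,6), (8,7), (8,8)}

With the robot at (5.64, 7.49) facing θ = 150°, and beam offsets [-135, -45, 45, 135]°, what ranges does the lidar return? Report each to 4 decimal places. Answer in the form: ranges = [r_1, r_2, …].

ranges = [1.9705, 0.5280, 1.8932, 6.7189]

beam 1: φ=-135°, α=15°
  cosα=0.9659 sinα=0.2588 | (5,7) | tMaxX 0.3727 tMaxY 1.9705 | tΔX 1.0353 tΔY 3.8637
    t=0.3727 [x] (6,7)
    t=1.4080 [x] (7,7)
    t=1.9705 [y] (7,8) — stop
  → r_1 = 1.9705
beam 2: φ=-45°, α=105°
  cosα=-0.2588 sinα=0.9659 | (5,7) | tMaxX 2.4728 tMaxY 0.5280 | tΔX 3.8637 tΔY 1.0353
    t=0.5280 [y] (5,8) — stop
  → r_2 = 0.5280
beam 3: φ=45°, α=195°
  cosα=-0.9659 sinα=-0.2588 | (5,7) | tMaxX 0.6626 tMaxY 1.8932 | tΔX 1.0353 tΔY 3.8637
    t=0.6626 [x] (4,7)
    t=1.6979 [x] (3,7)
    t=1.8932 [y] (3,6) — stop
  → r_3 = 1.8932
beam 4: φ=135°, α=285°
  cosα=0.2588 sinα=-0.9659 | (5,7) | tMaxX 1.3909 tMaxY 0.5073 | tΔX 3.8637 tΔY 1.0353
    t=0.5073 [y] (5,6)
    t=1.3909 [x] (6,6)
    t=1.5426 [y] (6,5)
    t=2.5778 [y] (6,4)
    t=3.6131 [y] (6,3)
    t=4.6484 [y] (6,2)
    t=5.2546 [x] (7,2)
    t=5.6837 [y] (7,1)
    t=6.7189 [y] (7,0) — stop
  → r_4 = 6.7189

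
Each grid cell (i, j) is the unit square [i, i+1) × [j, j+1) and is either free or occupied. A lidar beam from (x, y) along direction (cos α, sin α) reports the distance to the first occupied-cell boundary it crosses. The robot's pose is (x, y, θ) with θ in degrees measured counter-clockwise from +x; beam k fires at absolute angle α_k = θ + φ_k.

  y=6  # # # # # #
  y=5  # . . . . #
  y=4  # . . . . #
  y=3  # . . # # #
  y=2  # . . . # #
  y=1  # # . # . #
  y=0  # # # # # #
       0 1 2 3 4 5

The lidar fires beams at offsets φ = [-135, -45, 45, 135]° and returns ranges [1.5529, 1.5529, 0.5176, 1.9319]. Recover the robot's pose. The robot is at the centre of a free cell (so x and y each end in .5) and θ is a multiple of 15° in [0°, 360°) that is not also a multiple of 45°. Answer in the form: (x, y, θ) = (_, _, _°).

The pose lattice has 15·16 = 240 candidates. Test each by forward raycasting.
  (4.5, 4.5, 330°): beam 1 = 3.6235 ≠ 1.5529 ✗
  (3.5, 2.5, 300°): beam 1 = 2.5882 ≠ 1.5529 ✗
  (4.5, 4.5, 15°): beam 1 = 0.5774 ≠ 1.5529 ✗
  (1.5, 5.5, 105°): beam 1 = 3.0000 ≠ 1.5529 ✗
  …
  (3.5, 5.5, 30°): r_1=1.5529, r_2=1.5529, r_3=0.5176, r_4=1.9319 — all match ✓
Unique over the lattice → pose = (3.5, 5.5, 30°).

(x, y, θ) = (3.5, 5.5, 30°)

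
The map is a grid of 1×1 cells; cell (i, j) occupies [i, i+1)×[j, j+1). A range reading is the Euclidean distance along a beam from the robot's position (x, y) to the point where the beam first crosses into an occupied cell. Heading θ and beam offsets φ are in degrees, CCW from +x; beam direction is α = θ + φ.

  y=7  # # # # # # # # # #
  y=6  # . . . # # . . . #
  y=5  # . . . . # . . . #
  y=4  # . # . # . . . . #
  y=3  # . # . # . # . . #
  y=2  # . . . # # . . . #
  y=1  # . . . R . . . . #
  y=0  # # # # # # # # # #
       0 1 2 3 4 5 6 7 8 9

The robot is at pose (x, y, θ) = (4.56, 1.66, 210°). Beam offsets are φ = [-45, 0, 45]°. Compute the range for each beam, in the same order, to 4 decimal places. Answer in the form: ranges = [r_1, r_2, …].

ranges = [3.6856, 1.3200, 0.6833]

beam 1: φ=-45°, α=165°
  direction (-0.9659, 0.2588); cell (4,1); t to first gridline: x 0.5798, y 1.3137 (then +1.0353 / +3.8637)
    (3,1) via x @ 0.5798
    (3,2) via y @ 1.3137
    (2,2) via x @ 1.6150
    (1,2) via x @ 2.6503
    (0,2) via x @ 3.6856  # hit
  → r_1 = 3.6856
beam 2: φ=0°, α=210°
  direction (-0.8660, -0.5000); cell (4,1); t to first gridline: x 0.6466, y 1.3200 (then +1.1547 / +2.0000)
    (3,1) via x @ 0.6466
    (3,0) via y @ 1.3200  # hit
  → r_2 = 1.3200
beam 3: φ=45°, α=255°
  direction (-0.2588, -0.9659); cell (4,1); t to first gridline: x 2.1637, y 0.6833 (then +3.8637 / +1.0353)
    (4,0) via y @ 0.6833  # hit
  → r_3 = 0.6833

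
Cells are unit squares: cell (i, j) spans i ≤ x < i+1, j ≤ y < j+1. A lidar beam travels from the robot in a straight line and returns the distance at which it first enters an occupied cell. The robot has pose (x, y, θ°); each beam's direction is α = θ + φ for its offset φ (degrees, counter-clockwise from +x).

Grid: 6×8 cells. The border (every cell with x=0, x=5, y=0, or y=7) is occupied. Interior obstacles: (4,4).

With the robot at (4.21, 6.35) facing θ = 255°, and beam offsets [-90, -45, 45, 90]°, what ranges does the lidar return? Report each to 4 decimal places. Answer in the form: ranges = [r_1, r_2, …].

beam 1: φ=-90°, α=165°
  direction (-0.9659, 0.2588); cell (4,6); t to first gridline: x 0.2174, y 2.5114 (then +1.0353 / +3.8637)
    (3,6) via x @ 0.2174
    (2,6) via x @ 1.2527
    (1,6) via x @ 2.2880
    (1,7) via y @ 2.5114  # hit
  → r_1 = 2.5114
beam 2: φ=-45°, α=210°
  direction (-0.8660, -0.5000); cell (4,6); t to first gridline: x 0.2425, y 0.7000 (then +1.1547 / +2.0000)
    (3,6) via x @ 0.2425
    (3,5) via y @ 0.7000
    (2,5) via x @ 1.3972
    (1,5) via x @ 2.5519
    (1,4) via y @ 2.7000
    (0,4) via x @ 3.7066  # hit
  → r_2 = 3.7066
beam 3: φ=45°, α=300°
  direction (0.5000, -0.8660); cell (4,6); t to first gridline: x 1.5800, y 0.4041 (then +2.0000 / +1.1547)
    (4,5) via y @ 0.4041
    (4,4) via y @ 1.5588  # hit
  → r_3 = 1.5588
beam 4: φ=90°, α=345°
  direction (0.9659, -0.2588); cell (4,6); t to first gridline: x 0.8179, y 1.3523 (then +1.0353 / +3.8637)
    (5,6) via x @ 0.8179  # hit
  → r_4 = 0.8179

ranges = [2.5114, 3.7066, 1.5588, 0.8179]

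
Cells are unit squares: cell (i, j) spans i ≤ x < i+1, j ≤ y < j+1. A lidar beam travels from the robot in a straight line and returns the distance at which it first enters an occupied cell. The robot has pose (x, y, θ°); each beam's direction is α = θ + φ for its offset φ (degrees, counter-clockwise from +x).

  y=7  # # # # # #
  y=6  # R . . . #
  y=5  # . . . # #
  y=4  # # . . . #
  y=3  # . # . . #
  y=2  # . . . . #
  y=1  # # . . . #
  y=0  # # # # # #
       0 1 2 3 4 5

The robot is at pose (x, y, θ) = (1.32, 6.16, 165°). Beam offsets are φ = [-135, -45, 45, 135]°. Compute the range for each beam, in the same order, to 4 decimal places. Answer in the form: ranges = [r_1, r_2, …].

beam 1: φ=-135°, α=30°
  dir = (cos 30°, sin 30°) = (0.8660, 0.5000); from cell (1,6)
  next x-line at t=0.7852, next y-line at t=1.6800; Δt_x=1.1547, Δt_y=2.0000
    x: enter (2,6) at t=0.7852
    y: enter (2,7) at t=1.6800 ← occupied
  → r_1 = 1.6800
beam 2: φ=-45°, α=120°
  dir = (cos 120°, sin 120°) = (-0.5000, 0.8660); from cell (1,6)
  next x-line at t=0.6400, next y-line at t=0.9699; Δt_x=2.0000, Δt_y=1.1547
    x: enter (0,6) at t=0.6400 ← occupied
  → r_2 = 0.6400
beam 3: φ=45°, α=210°
  dir = (cos 210°, sin 210°) = (-0.8660, -0.5000); from cell (1,6)
  next x-line at t=0.3695, next y-line at t=0.3200; Δt_x=1.1547, Δt_y=2.0000
    y: enter (1,5) at t=0.3200
    x: enter (0,5) at t=0.3695 ← occupied
  → r_3 = 0.3695
beam 4: φ=135°, α=300°
  dir = (cos 300°, sin 300°) = (0.5000, -0.8660); from cell (1,6)
  next x-line at t=1.3600, next y-line at t=0.1848; Δt_x=2.0000, Δt_y=1.1547
    y: enter (1,5) at t=0.1848
    y: enter (1,4) at t=1.3395 ← occupied
  → r_4 = 1.3395

ranges = [1.6800, 0.6400, 0.3695, 1.3395]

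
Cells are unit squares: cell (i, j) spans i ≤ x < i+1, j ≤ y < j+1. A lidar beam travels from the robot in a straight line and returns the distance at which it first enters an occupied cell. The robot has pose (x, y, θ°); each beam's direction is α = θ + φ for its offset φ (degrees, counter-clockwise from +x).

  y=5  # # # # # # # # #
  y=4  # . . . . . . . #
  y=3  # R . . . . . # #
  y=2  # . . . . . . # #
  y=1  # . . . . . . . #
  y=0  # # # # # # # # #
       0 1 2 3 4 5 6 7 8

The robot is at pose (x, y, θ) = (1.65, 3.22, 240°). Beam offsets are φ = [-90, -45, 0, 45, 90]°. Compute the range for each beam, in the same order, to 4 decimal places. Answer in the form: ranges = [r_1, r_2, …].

beam 1: φ=-90°, α=150°
  d=(-0.8660,0.5000)  start (1,3)  tX=0.7506 tY=1.5600  stride 1/|dx|=1.1547 1/|dy|=2.0000
    cross x-line → (0,3), t=0.7506 (wall)
  → r_1 = 0.7506
beam 2: φ=-45°, α=195°
  d=(-0.9659,-0.2588)  start (1,3)  tX=0.6729 tY=0.8500  stride 1/|dx|=1.0353 1/|dy|=3.8637
    cross x-line → (0,3), t=0.6729 (wall)
  → r_2 = 0.6729
beam 3: φ=0°, α=240°
  d=(-0.5000,-0.8660)  start (1,3)  tX=1.3000 tY=0.2540  stride 1/|dx|=2.0000 1/|dy|=1.1547
    cross y-line → (1,2), t=0.2540
    cross x-line → (0,2), t=1.3000 (wall)
  → r_3 = 1.3000
beam 4: φ=45°, α=285°
  d=(0.2588,-0.9659)  start (1,3)  tX=1.3523 tY=0.2278  stride 1/|dx|=3.8637 1/|dy|=1.0353
    cross y-line → (1,2), t=0.2278
    cross y-line → (1,1), t=1.2630
    cross x-line → (2,1), t=1.3523
    cross y-line → (2,0), t=2.2983 (wall)
  → r_4 = 2.2983
beam 5: φ=90°, α=330°
  d=(0.8660,-0.5000)  start (1,3)  tX=0.4041 tY=0.4400  stride 1/|dx|=1.1547 1/|dy|=2.0000
    cross x-line → (2,3), t=0.4041
    cross y-line → (2,2), t=0.4400
    cross x-line → (3,2), t=1.5588
    cross y-line → (3,1), t=2.4400
    cross x-line → (4,1), t=2.7135
    cross x-line → (5,1), t=3.8682
    cross y-line → (5,0), t=4.4400 (wall)
  → r_5 = 4.4400

ranges = [0.7506, 0.6729, 1.3000, 2.2983, 4.4400]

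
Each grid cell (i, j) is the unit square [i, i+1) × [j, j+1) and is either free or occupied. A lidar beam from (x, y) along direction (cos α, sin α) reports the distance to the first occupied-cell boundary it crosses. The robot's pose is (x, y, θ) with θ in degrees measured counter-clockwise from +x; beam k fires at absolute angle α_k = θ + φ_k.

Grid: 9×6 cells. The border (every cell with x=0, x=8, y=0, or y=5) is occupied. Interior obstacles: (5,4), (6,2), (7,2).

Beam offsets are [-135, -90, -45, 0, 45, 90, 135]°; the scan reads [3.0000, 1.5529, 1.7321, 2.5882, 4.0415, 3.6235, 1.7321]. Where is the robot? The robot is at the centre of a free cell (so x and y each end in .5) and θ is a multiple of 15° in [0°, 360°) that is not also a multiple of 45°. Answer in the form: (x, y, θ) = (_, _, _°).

(x, y, θ) = (4.5, 2.5, 105°)

The pose lattice has 25·16 = 400 candidates. Test each by forward raycasting.
  (1.5, 2.5, 345°): beam 1 = 0.5774 ≠ 3.0000 ✗
  (5.5, 3.5, 285°): beam 2 = 4.6587 ≠ 1.5529 ✗
  (2.5, 3.5, 300°): beam 1 = 1.5529 ≠ 3.0000 ✗
  (2.5, 4.5, 105°): beam 1 = 4.0415 ≠ 3.0000 ✗
  (4.5, 3.5, 60°): beam 1 = 2.5882 ≠ 3.0000 ✗
  …
  (4.5, 2.5, 105°): r_1=3.0000, r_2=1.5529, r_3=1.7321, r_4=2.5882, r_5=4.0415, r_6=3.6235, r_7=1.7321 — all match ✓
Unique over the lattice → pose = (4.5, 2.5, 105°).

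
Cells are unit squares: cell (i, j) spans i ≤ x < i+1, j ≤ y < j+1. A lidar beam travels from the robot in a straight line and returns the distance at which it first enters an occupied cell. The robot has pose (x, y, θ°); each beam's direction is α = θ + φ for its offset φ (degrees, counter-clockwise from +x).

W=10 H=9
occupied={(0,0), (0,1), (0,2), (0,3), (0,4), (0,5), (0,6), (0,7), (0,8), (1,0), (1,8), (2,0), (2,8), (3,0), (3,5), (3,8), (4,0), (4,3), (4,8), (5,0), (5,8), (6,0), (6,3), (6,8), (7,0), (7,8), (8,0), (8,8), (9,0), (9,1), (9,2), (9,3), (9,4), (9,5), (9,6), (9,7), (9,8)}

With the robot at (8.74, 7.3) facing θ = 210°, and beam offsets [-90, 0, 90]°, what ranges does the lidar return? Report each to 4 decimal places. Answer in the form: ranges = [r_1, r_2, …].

ranges = [0.8083, 8.9374, 0.5200]

beam 1: φ=-90°, α=120°
  cosα=-0.5000 sinα=0.8660 | (8,7) | tMaxX 1.4800 tMaxY 0.8083 | tΔX 2.0000 tΔY 1.1547
    t=0.8083 [y] (8,8) — stop
  → r_1 = 0.8083
beam 2: φ=0°, α=210°
  cosα=-0.8660 sinα=-0.5000 | (8,7) | tMaxX 0.8545 tMaxY 0.6000 | tΔX 1.1547 tΔY 2.0000
    t=0.6000 [y] (8,6)
    t=0.8545 [x] (7,6)
    t=2.0092 [x] (6,6)
    t=2.6000 [y] (6,5)
    t=3.1639 [x] (5,5)
    t=4.3186 [x] (4,5)
    t=4.6000 [y] (4,4)
    t=5.4733 [x] (3,4)
    t=6.6000 [y] (3,3)
    t=6.6280 [x] (2,3)
    t=7.7827 [x] (1,3)
    t=8.6000 [y] (1,2)
    t=8.9374 [x] (0,2) — stop
  → r_2 = 8.9374
beam 3: φ=90°, α=300°
  cosα=0.5000 sinα=-0.8660 | (8,7) | tMaxX 0.5200 tMaxY 0.3464 | tΔX 2.0000 tΔY 1.1547
    t=0.3464 [y] (8,6)
    t=0.5200 [x] (9,6) — stop
  → r_3 = 0.5200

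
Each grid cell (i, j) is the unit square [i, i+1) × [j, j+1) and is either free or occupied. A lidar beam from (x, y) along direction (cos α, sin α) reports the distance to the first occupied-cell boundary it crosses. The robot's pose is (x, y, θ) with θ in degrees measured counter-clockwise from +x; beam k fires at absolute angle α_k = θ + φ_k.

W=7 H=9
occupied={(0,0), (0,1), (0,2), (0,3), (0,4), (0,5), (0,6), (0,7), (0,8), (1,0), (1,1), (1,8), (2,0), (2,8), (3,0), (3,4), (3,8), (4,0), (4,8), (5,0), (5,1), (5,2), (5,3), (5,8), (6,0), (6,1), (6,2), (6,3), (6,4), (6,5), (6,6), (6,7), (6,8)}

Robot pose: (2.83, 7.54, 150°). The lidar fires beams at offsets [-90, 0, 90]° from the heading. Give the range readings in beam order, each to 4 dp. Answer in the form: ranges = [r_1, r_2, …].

beam 1: φ=-90°, α=60°
  cosα=0.5000 sinα=0.8660 | (2,7) | tMaxX 0.3400 tMaxY 0.5312 | tΔX 2.0000 tΔY 1.1547
    t=0.3400 [x] (3,7)
    t=0.5312 [y] (3,8) — stop
  → r_1 = 0.5312
beam 2: φ=0°, α=150°
  cosα=-0.8660 sinα=0.5000 | (2,7) | tMaxX 0.9584 tMaxY 0.9200 | tΔX 1.1547 tΔY 2.0000
    t=0.9200 [y] (2,8) — stop
  → r_2 = 0.9200
beam 3: φ=90°, α=240°
  cosα=-0.5000 sinα=-0.8660 | (2,7) | tMaxX 1.6600 tMaxY 0.6235 | tΔX 2.0000 tΔY 1.1547
    t=0.6235 [y] (2,6)
    t=1.6600 [x] (1,6)
    t=1.7782 [y] (1,5)
    t=2.9329 [y] (1,4)
    t=3.6600 [x] (0,4) — stop
  → r_3 = 3.6600

ranges = [0.5312, 0.9200, 3.6600]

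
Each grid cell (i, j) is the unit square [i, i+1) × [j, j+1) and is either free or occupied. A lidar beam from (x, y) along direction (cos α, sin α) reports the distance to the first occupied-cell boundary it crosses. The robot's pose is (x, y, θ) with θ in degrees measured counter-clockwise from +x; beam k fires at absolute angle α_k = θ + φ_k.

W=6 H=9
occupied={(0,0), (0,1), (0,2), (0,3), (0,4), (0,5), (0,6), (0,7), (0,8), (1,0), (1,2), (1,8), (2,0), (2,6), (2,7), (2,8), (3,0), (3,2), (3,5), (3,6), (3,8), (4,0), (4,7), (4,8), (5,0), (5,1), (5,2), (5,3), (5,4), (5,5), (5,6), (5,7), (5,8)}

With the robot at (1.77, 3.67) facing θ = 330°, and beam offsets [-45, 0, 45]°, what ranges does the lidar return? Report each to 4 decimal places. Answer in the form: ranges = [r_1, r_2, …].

beam 1: φ=-45°, α=285°
  direction (0.2588, -0.9659); cell (1,3); t to first gridline: x 0.8887, y 0.6936 (then +3.8637 / +1.0353)
    (1,2) via y @ 0.6936  # hit
  → r_1 = 0.6936
beam 2: φ=0°, α=330°
  direction (0.8660, -0.5000); cell (1,3); t to first gridline: x 0.2656, y 1.3400 (then +1.1547 / +2.0000)
    (2,3) via x @ 0.2656
    (2,2) via y @ 1.3400
    (3,2) via x @ 1.4203  # hit
  → r_2 = 1.4203
beam 3: φ=45°, α=15°
  direction (0.9659, 0.2588); cell (1,3); t to first gridline: x 0.2381, y 1.2750 (then +1.0353 / +3.8637)
    (2,3) via x @ 0.2381
    (3,3) via x @ 1.2734
    (3,4) via y @ 1.2750
    (4,4) via x @ 2.3087
    (5,4) via x @ 3.3439  # hit
  → r_3 = 3.3439

ranges = [0.6936, 1.4203, 3.3439]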